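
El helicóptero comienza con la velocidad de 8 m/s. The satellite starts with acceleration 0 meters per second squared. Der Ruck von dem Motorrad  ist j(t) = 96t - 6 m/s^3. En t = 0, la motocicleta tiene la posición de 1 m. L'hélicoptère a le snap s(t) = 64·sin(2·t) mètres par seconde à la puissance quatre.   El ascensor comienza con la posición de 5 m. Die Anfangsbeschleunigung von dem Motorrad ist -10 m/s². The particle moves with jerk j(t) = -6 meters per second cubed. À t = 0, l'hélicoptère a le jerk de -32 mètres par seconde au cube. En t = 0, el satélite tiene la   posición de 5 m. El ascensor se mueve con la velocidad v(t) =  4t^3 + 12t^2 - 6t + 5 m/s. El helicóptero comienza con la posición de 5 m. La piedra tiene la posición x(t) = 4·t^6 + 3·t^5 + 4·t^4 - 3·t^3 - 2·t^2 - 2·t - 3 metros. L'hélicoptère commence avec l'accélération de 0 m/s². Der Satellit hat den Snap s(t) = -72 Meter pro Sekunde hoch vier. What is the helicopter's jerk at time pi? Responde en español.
Necesitamos integrar nuestra ecuación del snap s(t) = 64·sin(2·t) 1 vez. Tomando ∫s(t)dt y aplicando j(0) = -32, encontramos j(t) = -32·cos(2·t). Tenemos la sacudida j(t) = -32·cos(2·t). Sustituyendo t = pi: j(pi) = -32.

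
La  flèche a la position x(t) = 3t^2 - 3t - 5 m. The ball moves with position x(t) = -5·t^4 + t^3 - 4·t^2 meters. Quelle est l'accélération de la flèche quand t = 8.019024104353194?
Nous devons dériver notre équation de la position x(t) = 3·t^2 - 3·t - 5 2 fois. En prenant d/dt de x(t), nous trouvons v(t) = 6·t - 3. La dérivée de la vitesse donne l'accélération: a(t) = 6. Nous avons l'accélération a(t) = 6. En substituant t = 8.019024104353194: a(8.019024104353194) = 6.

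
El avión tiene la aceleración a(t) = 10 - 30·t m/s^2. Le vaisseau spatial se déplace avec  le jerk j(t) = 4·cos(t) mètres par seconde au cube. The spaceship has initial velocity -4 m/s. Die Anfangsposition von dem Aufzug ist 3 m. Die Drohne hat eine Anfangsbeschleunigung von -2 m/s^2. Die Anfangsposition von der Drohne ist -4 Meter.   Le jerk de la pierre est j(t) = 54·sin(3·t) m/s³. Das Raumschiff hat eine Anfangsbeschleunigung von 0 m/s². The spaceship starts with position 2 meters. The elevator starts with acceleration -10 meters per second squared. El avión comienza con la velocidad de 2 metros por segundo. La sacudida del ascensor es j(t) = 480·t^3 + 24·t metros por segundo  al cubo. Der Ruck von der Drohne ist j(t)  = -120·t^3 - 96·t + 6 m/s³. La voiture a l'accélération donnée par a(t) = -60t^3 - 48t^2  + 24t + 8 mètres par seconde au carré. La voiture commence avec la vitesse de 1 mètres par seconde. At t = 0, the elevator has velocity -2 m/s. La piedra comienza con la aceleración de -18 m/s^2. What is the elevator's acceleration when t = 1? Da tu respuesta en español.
Debemos encontrar la integral de nuestra ecuación de la sacudida j(t) = 480·t^3 + 24·t 1 vez. La antiderivada de la sacudida es la aceleración. Usando a(0) = -10, obtenemos a(t) = 120·t^4 + 12·t^2 - 10. De la ecuación de la aceleración a(t) = 120·t^4 + 12·t^2 - 10, sustituimos t = 1 para obtener a = 122.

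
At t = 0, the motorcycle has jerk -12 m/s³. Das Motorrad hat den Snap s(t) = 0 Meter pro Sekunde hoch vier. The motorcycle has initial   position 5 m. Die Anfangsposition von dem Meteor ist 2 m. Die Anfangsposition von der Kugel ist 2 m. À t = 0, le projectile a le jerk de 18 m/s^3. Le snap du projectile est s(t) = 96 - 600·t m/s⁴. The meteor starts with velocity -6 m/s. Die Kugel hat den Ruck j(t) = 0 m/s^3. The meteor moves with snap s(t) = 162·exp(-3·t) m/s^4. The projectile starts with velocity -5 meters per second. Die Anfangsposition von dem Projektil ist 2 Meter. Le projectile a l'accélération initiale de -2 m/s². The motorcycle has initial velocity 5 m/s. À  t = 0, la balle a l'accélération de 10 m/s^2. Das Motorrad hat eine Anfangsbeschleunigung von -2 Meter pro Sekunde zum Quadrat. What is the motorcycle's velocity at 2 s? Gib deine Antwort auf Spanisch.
Debemos encontrar la antiderivada de nuestra ecuación del snap s(t) = 0 3 veces. Tomando ∫s(t)dt y aplicando j(0) = -12, encontramos j(t) = -12. La antiderivada de la sacudida es la aceleración. Usando a(0) = -2, obtenemos a(t) = -12·t - 2. Integrando la aceleración y usando la condición inicial v(0) = 5, obtenemos v(t) = -6·t^2 - 2·t + 5. De la ecuación de la velocidad v(t) = -6·t^2 - 2·t + 5, sustituimos t = 2 para obtener v = -23.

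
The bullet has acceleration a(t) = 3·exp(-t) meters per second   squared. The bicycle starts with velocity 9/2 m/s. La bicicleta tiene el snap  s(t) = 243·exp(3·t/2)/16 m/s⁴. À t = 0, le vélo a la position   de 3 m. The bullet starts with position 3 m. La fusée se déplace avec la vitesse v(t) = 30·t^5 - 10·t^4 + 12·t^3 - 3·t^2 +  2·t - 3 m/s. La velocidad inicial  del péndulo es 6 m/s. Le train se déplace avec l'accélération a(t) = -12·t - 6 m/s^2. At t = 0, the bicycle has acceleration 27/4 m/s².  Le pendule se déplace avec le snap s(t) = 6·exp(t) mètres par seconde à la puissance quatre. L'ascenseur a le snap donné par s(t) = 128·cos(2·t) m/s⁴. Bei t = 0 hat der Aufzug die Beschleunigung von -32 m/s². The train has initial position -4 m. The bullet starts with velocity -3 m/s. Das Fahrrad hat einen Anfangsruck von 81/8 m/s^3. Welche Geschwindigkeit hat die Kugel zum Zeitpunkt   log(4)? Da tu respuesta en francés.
Nous devons intégrer notre équation de l'accélération a(t) = 3·exp(-t) 1 fois. En prenant ∫a(t)dt et en appliquant v(0) = -3, nous trouvons v(t) = -3·exp(-t). De l'équation de la vitesse v(t) = -3·exp(-t), nous substituons t = log(4) pour obtenir v = -3/4.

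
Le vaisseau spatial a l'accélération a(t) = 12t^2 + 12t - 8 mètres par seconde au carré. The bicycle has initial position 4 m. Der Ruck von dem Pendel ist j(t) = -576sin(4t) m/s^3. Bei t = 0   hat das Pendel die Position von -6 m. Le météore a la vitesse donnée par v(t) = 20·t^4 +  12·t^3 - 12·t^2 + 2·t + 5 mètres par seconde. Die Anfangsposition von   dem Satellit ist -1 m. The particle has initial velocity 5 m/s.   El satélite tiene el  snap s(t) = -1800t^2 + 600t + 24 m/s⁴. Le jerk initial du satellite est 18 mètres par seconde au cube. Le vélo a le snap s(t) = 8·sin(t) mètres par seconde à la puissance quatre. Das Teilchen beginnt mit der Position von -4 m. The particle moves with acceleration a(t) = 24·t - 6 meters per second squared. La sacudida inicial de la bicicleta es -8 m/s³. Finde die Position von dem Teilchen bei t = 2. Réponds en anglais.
To find the answer, we compute 2 integrals of a(t) = 24·t - 6. Finding the integral of a(t) and using v(0) = 5: v(t) = 12·t^2 - 6·t + 5. Integrating velocity and using the initial condition x(0) = -4, we get x(t) = 4·t^3 - 3·t^2 + 5·t - 4. From the given position equation x(t) = 4·t^3 - 3·t^2 + 5·t - 4, we substitute t = 2 to get x = 26.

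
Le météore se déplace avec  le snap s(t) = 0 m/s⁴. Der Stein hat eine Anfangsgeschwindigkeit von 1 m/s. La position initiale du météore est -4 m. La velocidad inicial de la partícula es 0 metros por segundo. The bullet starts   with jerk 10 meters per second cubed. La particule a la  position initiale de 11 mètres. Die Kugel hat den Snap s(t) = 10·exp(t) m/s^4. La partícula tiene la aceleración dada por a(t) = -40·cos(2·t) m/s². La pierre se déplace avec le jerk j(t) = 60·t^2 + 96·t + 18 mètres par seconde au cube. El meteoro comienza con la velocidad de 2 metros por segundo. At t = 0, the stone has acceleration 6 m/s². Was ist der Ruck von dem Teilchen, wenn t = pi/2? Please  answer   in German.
Ausgehend von der Beschleunigung a(t) = -40·cos(2·t), nehmen wir 1 Ableitung. Die Ableitung von der Beschleunigung ergibt den Ruck: j(t) = 80·sin(2·t). Wir haben den Ruck j(t) = 80·sin(2·t). Durch Einsetzen von t = pi/2: j(pi/2) = 0.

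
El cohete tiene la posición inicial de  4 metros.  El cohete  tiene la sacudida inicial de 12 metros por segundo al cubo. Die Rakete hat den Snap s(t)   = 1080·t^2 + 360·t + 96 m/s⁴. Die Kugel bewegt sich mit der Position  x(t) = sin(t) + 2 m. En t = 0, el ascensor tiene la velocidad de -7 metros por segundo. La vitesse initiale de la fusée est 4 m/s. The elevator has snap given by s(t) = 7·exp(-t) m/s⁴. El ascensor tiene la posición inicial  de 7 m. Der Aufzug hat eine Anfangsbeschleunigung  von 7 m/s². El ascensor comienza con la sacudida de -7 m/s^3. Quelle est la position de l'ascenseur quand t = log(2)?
En partant du snap s(t) = 7·exp(-t), nous prenons 4 primitives. L'intégrale du snap est le jerk. En utilisant j(0) = -7, nous obtenons j(t) = -7·exp(-t). En intégrant le jerk et en utilisant la condition initiale a(0) = 7, nous obtenons a(t) = 7·exp(-t). En intégrant l'accélération et en utilisant la condition initiale v(0) = -7, nous obtenons v(t) = -7·exp(-t). L'intégrale de la vitesse est la position. En utilisant x(0) = 7, nous obtenons x(t) = 7·exp(-t). De l'équation de la position x(t) = 7·exp(-t), nous substituons t = log(2) pour obtenir x = 7/2.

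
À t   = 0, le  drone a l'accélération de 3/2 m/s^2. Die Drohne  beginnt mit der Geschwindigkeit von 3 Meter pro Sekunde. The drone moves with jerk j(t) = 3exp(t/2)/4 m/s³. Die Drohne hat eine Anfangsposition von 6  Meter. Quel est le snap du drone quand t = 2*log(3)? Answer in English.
Starting from jerk j(t) = 3·exp(t/2)/4, we take 1 derivative. The derivative of jerk gives snap: s(t) = 3·exp(t/2)/8. From the given snap equation s(t) = 3·exp(t/2)/8, we substitute t = 2*log(3) to get s = 9/8.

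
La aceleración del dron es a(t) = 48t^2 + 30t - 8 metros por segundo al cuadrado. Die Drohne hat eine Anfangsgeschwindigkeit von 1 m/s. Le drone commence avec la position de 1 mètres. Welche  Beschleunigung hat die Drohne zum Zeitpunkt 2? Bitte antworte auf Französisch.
En utilisant a(t) = 48·t^2 + 30·t - 8 et en substituant t = 2, nous trouvons a = 244.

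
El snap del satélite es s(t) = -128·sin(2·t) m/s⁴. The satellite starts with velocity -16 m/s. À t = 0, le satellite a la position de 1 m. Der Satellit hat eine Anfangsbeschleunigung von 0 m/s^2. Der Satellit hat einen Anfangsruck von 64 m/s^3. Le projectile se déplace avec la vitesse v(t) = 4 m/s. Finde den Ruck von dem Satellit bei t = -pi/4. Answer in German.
Wir müssen unsere Gleichung für den Snap s(t) = -128·sin(2·t) 1-mal integrieren. Das Integral von dem Snap, mit j(0) = 64, ergibt den Ruck: j(t) = 64·cos(2·t). Aus der Gleichung für den Ruck j(t) = 64·cos(2·t), setzen wir t = -pi/4 ein und erhalten j = 0.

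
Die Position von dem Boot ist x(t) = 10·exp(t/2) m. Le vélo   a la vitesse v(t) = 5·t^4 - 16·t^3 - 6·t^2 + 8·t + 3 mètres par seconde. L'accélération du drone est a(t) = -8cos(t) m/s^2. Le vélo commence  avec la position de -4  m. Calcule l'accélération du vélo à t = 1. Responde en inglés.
We must differentiate our velocity equation v(t) = 5·t^4 - 16·t^3 - 6·t^2 + 8·t + 3 1 time. The derivative of velocity gives acceleration: a(t) = 20·t^3 - 48·t^2 - 12·t + 8. We have acceleration a(t) = 20·t^3 - 48·t^2 - 12·t + 8. Substituting t = 1: a(1) = -32.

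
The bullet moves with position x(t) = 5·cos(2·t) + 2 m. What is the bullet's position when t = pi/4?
Using x(t) = 5·cos(2·t) + 2 and substituting t = pi/4, we find x = 2.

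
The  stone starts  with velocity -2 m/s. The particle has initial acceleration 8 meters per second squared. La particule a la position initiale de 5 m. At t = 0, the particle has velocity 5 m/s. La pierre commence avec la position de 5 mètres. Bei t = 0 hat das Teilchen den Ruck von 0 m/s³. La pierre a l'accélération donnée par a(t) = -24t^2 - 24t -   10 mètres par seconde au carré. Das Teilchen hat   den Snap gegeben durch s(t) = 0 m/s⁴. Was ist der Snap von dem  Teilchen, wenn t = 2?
Aus der Gleichung für den Snap s(t) = 0, setzen wir t = 2 ein und erhalten s = 0.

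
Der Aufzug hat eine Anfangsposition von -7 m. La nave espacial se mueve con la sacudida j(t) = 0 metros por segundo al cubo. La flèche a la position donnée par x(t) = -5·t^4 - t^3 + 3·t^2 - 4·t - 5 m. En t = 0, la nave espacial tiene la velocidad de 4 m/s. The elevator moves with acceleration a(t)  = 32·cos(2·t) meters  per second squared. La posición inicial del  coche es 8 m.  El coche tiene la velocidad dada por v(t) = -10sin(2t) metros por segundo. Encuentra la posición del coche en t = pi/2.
Partiendo de la velocidad v(t) = -10·sin(2·t), tomamos 1 integral. Integrando la velocidad y usando la condición inicial x(0) = 8, obtenemos x(t) = 5·cos(2·t) + 3. Tenemos la posición x(t) = 5·cos(2·t) + 3. Sustituyendo t = pi/2: x(pi/2) = -2.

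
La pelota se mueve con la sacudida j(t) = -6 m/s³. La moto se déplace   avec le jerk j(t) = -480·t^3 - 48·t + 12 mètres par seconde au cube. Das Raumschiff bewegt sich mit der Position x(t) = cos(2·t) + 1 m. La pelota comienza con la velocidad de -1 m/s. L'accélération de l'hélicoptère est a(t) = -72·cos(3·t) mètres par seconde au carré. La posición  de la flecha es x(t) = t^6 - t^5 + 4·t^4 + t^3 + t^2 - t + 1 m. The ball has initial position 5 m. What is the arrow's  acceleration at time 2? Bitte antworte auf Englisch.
Starting from position x(t) = t^6 - t^5 + 4·t^4 + t^3 + t^2 - t + 1, we take 2 derivatives. The derivative of position gives velocity: v(t) = 6·t^5 - 5·t^4 + 16·t^3 + 3·t^2 + 2·t - 1. Taking d/dt of v(t), we find a(t) = 30·t^4 - 20·t^3 + 48·t^2 + 6·t + 2. From the given acceleration equation a(t) = 30·t^4 - 20·t^3 + 48·t^2 + 6·t + 2, we substitute t = 2 to get a = 526.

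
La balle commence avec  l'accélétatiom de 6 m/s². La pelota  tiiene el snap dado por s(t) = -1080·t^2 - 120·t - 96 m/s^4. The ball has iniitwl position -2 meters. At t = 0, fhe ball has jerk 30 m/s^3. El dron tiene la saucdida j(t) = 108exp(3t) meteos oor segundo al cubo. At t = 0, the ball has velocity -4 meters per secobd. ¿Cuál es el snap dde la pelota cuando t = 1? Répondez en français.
Nous avons le snap s(t) = -1080·t^2 - 120·t - 96. En substituant t = 1: s(1) = -1296.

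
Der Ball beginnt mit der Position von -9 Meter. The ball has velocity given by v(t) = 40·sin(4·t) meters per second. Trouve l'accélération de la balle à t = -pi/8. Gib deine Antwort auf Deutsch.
Ausgehend von der Geschwindigkeit v(t) = 40·sin(4·t), nehmen wir 1 Ableitung. Mit d/dt von v(t) finden wir a(t) = 160·cos(4·t). Aus der Gleichung für die Beschleunigung a(t) = 160·cos(4·t), setzen wir t = -pi/8 ein und erhalten a = 0.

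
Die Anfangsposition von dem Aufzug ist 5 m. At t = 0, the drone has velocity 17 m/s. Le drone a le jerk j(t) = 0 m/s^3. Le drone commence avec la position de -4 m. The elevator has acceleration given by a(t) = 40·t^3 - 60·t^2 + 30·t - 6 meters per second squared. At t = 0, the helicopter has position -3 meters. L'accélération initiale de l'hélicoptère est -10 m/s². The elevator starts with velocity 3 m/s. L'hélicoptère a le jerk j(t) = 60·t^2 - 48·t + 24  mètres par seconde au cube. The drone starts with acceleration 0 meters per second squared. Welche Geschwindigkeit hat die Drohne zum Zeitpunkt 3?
Wir müssen das Integral unserer Gleichung für den Ruck j(t) = 0 2-mal finden. Durch Integration von dem Ruck und Verwendung der Anfangsbedingung a(0) = 0, erhalten wir a(t) = 0. Die Stammfunktion von der Beschleunigung ist die Geschwindigkeit. Mit v(0) = 17 erhalten wir v(t) = 17. Aus der Gleichung für die Geschwindigkeit v(t) = 17, setzen wir t = 3 ein und erhalten v = 17.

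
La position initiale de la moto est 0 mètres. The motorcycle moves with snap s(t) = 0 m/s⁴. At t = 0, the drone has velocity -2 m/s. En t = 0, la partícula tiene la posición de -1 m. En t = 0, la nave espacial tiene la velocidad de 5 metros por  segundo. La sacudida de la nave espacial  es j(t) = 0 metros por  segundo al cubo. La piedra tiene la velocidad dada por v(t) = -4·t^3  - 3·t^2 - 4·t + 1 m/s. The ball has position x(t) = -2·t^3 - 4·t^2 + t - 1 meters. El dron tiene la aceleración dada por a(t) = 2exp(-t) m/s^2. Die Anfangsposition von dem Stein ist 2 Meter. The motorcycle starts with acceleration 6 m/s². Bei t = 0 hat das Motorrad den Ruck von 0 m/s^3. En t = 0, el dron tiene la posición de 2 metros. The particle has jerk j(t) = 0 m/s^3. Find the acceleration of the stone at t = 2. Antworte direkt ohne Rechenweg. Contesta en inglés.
The acceleration at t = 2 is a = -64.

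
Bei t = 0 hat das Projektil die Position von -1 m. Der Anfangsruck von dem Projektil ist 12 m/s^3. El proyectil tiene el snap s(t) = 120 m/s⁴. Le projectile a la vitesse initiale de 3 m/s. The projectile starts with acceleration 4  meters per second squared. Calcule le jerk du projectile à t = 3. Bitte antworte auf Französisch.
Nous devons intégrer notre équation du snap s(t) = 120 1 fois. L'intégrale du snap est le jerk. En utilisant j(0) = 12, nous obtenons j(t) = 120·t + 12. En utilisant j(t) = 120·t + 12 et en substituant t = 3, nous trouvons j = 372.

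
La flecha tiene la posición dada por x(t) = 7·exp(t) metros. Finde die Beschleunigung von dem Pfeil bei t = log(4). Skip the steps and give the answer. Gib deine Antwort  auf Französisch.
L'accélération à t = log(4) est a = 28.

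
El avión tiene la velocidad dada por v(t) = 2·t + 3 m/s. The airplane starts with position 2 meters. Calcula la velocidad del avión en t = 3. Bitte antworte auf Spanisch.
Usando v(t) = 2·t + 3 y sustituyendo t = 3, encontramos v = 9.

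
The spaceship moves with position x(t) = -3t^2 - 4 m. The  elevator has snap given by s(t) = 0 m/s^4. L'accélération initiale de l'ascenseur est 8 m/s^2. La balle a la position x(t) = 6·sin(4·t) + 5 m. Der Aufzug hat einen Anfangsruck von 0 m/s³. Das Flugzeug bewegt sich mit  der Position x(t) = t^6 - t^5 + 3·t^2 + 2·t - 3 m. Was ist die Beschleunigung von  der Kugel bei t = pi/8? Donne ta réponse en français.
En partant de la position x(t) = 6·sin(4·t) + 5, nous prenons 2 dérivées. En prenant d/dt de x(t), nous trouvons v(t) = 24·cos(4·t). En dérivant la vitesse, nous obtenons l'accélération: a(t) = -96·sin(4·t). De l'équation de l'accélération a(t) = -96·sin(4·t), nous substituons t = pi/8 pour obtenir a = -96.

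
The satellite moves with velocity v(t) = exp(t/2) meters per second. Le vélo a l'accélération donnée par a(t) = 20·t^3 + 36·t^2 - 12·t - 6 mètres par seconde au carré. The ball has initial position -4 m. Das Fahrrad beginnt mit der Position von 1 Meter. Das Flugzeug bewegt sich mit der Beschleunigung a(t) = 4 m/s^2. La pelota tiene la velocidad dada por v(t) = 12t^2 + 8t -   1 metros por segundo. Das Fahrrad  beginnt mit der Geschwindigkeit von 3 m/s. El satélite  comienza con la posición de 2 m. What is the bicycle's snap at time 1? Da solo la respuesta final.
s(1) = 192.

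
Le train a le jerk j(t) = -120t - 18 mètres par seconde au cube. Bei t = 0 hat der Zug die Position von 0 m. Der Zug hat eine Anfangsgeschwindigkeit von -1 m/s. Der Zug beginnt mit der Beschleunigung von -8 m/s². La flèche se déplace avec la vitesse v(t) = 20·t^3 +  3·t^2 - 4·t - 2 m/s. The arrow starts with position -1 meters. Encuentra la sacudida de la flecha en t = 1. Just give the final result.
La sacudida en t = 1 es j = 126.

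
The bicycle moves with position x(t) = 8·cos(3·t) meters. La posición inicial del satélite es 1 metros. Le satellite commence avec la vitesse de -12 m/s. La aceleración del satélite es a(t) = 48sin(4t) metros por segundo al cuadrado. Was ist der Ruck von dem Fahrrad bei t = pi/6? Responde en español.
Para resolver esto, necesitamos tomar 3 derivadas de nuestra ecuación de la posición x(t) = 8·cos(3·t). La derivada de la posición da la velocidad: v(t) = -24·sin(3·t). Derivando la velocidad, obtenemos la aceleración: a(t) = -72·cos(3·t). La derivada de la aceleración da la sacudida: j(t) = 216·sin(3·t). Tenemos la sacudida j(t) = 216·sin(3·t). Sustituyendo t = pi/6: j(pi/6) = 216.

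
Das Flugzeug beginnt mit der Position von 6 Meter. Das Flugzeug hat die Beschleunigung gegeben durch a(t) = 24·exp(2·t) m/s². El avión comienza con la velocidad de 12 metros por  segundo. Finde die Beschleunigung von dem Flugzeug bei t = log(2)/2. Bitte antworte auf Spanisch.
Usando a(t) = 24·exp(2·t) y sustituyendo t = log(2)/2, encontramos a = 48.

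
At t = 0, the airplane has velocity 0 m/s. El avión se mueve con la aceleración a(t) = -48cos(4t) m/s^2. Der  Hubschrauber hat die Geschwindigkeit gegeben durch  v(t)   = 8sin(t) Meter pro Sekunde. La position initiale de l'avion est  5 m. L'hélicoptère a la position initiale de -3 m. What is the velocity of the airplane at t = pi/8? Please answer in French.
Nous devons intégrer notre équation de l'accélération a(t) = -48·cos(4·t) 1 fois. La primitive de l'accélération est la vitesse. En utilisant v(0) = 0, nous obtenons v(t) = -12·sin(4·t). De l'équation de la vitesse v(t) = -12·sin(4·t), nous substituons t = pi/8 pour obtenir v = -12.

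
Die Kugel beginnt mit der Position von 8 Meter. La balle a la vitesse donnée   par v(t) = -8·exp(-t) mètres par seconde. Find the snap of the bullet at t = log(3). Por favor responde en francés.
Nous devons dériver notre équation de la vitesse v(t) = -8·exp(-t) 3 fois. En dérivant la vitesse, nous obtenons l'accélération: a(t) = 8·exp(-t). La dérivée de l'accélération donne le jerk: j(t) = -8·exp(-t). En dérivant le jerk, nous obtenons le snap: s(t) = 8·exp(-t). Nous avons le snap s(t) = 8·exp(-t). En substituant t = log(3): s(log(3)) = 8/3.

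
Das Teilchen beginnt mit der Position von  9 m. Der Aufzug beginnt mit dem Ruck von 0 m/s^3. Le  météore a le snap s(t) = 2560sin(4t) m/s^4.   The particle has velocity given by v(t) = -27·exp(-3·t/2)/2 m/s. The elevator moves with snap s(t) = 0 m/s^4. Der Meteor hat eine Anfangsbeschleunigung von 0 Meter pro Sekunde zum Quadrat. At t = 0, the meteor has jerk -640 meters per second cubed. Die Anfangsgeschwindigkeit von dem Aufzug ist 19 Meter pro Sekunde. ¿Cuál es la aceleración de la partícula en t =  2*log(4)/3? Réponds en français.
Nous devons dériver notre équation de la vitesse v(t) = -27·exp(-3·t/2)/2 1 fois. La dérivée de la vitesse donne l'accélération: a(t) = 81·exp(-3·t/2)/4. Nous avons l'accélération a(t) = 81·exp(-3·t/2)/4. En substituant t = 2*log(4)/3: a(2*log(4)/3) = 81/16.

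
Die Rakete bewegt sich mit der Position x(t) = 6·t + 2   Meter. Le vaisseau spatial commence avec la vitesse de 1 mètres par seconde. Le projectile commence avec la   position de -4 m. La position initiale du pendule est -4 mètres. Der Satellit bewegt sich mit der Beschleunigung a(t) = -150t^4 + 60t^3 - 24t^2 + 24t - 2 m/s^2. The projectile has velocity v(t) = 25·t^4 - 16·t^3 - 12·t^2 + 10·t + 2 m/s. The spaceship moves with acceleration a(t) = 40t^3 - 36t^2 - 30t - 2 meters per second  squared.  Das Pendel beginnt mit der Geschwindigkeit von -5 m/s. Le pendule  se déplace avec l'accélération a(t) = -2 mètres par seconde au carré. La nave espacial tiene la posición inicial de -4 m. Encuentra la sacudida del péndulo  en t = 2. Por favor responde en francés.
En partant de l'accélération a(t) = -2, nous prenons 1 dérivée. La dérivée de l'accélération donne le jerk: j(t) = 0. Nous avons le jerk j(t) = 0. En substituant t = 2: j(2) = 0.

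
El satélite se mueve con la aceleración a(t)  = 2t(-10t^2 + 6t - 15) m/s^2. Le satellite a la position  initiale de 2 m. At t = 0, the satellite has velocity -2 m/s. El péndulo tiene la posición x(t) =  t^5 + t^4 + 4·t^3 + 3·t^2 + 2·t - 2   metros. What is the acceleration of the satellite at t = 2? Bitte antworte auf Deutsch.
Wir haben die Beschleunigung a(t) = 2·t·(-10·t^2 + 6·t - 15). Durch Einsetzen von t = 2: a(2) = -172.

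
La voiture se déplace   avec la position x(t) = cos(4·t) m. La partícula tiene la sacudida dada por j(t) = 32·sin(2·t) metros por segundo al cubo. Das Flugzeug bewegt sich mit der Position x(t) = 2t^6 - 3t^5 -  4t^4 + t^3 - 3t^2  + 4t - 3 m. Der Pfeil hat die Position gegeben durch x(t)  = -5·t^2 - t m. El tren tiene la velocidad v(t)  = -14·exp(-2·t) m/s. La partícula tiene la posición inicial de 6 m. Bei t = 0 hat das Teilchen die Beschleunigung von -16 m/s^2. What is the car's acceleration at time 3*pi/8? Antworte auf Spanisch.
Partiendo de la posición x(t) = cos(4·t), tomamos 2 derivadas. La derivada de la posición da la velocidad: v(t) = -4·sin(4·t). Tomando d/dt de v(t), encontramos a(t) = -16·cos(4·t). Usando a(t) = -16·cos(4·t) y sustituyendo t = 3*pi/8, encontramos a = 0.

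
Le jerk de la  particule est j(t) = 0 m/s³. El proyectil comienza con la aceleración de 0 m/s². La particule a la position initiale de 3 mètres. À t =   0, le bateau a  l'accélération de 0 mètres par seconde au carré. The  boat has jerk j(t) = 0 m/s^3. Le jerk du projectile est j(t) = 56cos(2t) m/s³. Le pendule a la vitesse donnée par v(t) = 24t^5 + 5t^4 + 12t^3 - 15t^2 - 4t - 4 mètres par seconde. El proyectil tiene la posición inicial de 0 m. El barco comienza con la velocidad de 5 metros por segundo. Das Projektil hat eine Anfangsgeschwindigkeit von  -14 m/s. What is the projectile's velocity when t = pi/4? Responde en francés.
Nous devons intégrer notre équation du jerk j(t) = 56·cos(2·t) 2 fois. En intégrant le jerk et en utilisant la condition initiale a(0) = 0, nous obtenons a(t) = 28·sin(2·t). En prenant ∫a(t)dt et en appliquant v(0) = -14, nous trouvons v(t) = -14·cos(2·t). De l'équation de la vitesse v(t) = -14·cos(2·t), nous substituons t = pi/4 pour obtenir v = 0.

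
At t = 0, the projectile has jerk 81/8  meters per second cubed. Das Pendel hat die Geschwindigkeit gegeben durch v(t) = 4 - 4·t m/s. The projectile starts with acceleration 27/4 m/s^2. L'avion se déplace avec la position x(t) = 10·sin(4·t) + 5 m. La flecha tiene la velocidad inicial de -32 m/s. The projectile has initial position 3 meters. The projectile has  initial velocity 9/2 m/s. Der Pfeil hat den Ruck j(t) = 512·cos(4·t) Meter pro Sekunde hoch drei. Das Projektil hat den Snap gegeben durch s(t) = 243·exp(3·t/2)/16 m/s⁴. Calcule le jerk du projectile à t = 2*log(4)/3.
Nous devons intégrer notre équation du snap s(t) = 243·exp(3·t/2)/16 1 fois. L'intégrale du snap, avec j(0) = 81/8, donne le jerk: j(t) = 81·exp(3·t/2)/8. Nous avons le jerk j(t) = 81·exp(3·t/2)/8. En substituant t = 2*log(4)/3: j(2*log(4)/3) = 81/2.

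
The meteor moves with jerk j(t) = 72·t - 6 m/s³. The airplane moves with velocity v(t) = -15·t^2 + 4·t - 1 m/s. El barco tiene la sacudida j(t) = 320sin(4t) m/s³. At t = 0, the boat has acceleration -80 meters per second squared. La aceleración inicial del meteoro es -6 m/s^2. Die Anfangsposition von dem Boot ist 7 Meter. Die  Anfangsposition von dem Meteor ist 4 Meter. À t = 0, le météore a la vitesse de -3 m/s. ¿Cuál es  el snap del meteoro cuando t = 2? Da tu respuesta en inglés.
Starting from jerk j(t) = 72·t - 6, we take 1 derivative. Taking d/dt of j(t), we find s(t) = 72. We have snap s(t) = 72. Substituting t = 2: s(2) = 72.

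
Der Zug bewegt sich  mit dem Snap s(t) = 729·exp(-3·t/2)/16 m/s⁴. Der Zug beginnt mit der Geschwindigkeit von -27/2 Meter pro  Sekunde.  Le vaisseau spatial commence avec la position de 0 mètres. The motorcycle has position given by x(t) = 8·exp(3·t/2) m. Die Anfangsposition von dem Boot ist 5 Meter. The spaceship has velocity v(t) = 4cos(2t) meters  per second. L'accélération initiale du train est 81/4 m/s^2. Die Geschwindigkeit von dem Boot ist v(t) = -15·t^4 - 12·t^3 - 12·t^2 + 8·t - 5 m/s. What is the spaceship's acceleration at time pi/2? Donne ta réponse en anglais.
Starting from velocity v(t) = 4·cos(2·t), we take 1 derivative. The derivative of velocity gives acceleration: a(t) = -8·sin(2·t). We have acceleration a(t) = -8·sin(2·t). Substituting t = pi/2: a(pi/2) = 0.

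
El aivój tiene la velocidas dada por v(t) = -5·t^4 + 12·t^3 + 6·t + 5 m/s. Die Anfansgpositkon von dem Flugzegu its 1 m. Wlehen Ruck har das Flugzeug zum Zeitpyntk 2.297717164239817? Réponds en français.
En partant de la vitesse v(t) = -5·t^4 + 12·t^3 + 6·t + 5, nous prenons 2 dérivées. En prenant d/dt de v(t), nous trouvons a(t) = -20·t^3 + 36·t^2 + 6. En dérivant l'accélération, nous obtenons le jerk: j(t) = -60·t^2 + 72·t. Nous avons le jerk j(t) = -60·t^2 + 72·t. En substituant t = 2.297717164239817: j(2.297717164239817) = -151.334614185269.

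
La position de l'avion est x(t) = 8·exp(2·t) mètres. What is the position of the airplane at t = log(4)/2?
From the given position equation x(t) = 8·exp(2·t), we substitute t = log(4)/2 to get x = 32.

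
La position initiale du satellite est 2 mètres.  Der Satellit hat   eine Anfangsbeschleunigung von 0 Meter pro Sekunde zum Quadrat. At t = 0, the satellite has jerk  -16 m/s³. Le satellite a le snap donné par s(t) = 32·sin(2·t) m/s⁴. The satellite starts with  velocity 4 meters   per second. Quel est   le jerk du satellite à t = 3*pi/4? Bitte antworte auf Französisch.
Nous devons trouver la primitive de notre équation du snap s(t) = 32·sin(2·t) 1 fois. En intégrant le snap et en utilisant la condition initiale j(0) = -16, nous obtenons j(t) = -16·cos(2·t). De l'équation du jerk j(t) = -16·cos(2·t), nous substituons t = 3*pi/4 pour obtenir j = 0.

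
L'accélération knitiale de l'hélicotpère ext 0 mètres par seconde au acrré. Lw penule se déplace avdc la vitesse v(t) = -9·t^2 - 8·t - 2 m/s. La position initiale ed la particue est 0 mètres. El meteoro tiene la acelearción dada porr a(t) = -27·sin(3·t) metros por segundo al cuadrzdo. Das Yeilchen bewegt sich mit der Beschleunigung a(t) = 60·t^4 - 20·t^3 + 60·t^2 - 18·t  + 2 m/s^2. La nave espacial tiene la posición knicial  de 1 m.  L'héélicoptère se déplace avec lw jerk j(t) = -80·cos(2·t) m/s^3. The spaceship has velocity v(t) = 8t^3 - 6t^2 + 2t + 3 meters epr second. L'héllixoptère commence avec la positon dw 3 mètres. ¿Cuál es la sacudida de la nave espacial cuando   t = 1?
Partiendo de la velocidad v(t) = 8·t^3 - 6·t^2 + 2·t + 3, tomamos 2 derivadas. Tomando d/dt de v(t), encontramos a(t) = 24·t^2 - 12·t + 2. Tomando d/dt de a(t), encontramos j(t) = 48·t - 12. Usando j(t) = 48·t - 12 y sustituyendo t = 1, encontramos j = 36.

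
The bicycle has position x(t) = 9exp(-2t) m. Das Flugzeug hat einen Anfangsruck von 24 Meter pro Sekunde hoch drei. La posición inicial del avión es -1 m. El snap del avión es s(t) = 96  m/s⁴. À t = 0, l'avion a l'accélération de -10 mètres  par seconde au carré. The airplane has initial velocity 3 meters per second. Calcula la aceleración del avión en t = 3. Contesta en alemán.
Wir müssen unsere Gleichung für den Snap s(t) = 96 2-mal integrieren. Durch Integration von dem Snap und Verwendung der Anfangsbedingung j(0) = 24, erhalten wir j(t) = 96·t + 24. Durch Integration von dem Ruck und Verwendung der Anfangsbedingung a(0) = -10, erhalten wir a(t) = 48·t^2 + 24·t - 10. Mit a(t) = 48·t^2 + 24·t - 10 und Einsetzen von t = 3, finden wir a = 494.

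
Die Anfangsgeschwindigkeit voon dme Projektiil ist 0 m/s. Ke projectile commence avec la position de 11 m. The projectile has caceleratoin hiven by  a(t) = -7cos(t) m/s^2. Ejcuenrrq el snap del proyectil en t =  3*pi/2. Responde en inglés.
We must differentiate our acceleration equation a(t) = -7·cos(t) 2 times. Differentiating acceleration, we get jerk: j(t) = 7·sin(t). Differentiating jerk, we get snap: s(t) = 7·cos(t). From the given snap equation s(t) = 7·cos(t), we substitute t = 3*pi/2 to get s = 0.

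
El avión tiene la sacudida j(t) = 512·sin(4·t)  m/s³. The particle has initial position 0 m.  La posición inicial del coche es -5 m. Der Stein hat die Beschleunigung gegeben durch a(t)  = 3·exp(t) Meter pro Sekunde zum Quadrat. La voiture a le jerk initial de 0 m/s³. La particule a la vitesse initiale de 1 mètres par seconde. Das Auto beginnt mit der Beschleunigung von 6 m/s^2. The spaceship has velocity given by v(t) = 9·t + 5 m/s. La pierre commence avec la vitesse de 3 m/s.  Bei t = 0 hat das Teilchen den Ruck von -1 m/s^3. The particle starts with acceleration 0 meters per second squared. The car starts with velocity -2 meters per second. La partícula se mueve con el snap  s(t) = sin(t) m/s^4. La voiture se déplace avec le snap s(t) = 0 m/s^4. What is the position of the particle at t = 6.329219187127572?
We must find the integral of our snap equation s(t) = sin(t) 4 times. The integral of snap, with j(0) = -1, gives jerk: j(t) = -cos(t). The integral of jerk is acceleration. Using a(0) = 0, we get a(t) = -sin(t). The antiderivative of acceleration is velocity. Using v(0) = 1, we get v(t) = cos(t). The integral of velocity is position. Using x(0) = 0, we get x(t) = sin(t). Using x(t) = sin(t) and substituting t = 6.329219187127572, we find x = 0.0460176231325283.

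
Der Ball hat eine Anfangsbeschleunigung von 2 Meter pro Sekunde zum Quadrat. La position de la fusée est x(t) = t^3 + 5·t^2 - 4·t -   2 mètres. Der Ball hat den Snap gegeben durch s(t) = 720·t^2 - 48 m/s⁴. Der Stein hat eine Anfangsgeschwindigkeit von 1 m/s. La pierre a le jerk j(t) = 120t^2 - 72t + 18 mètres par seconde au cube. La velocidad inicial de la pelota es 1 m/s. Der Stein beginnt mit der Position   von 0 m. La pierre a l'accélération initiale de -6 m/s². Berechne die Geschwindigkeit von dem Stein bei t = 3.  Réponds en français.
En partant du jerk j(t) = 120·t^2 - 72·t + 18, nous prenons 2 intégrales. En prenant ∫j(t)dt et en appliquant a(0) = -6, nous trouvons a(t) = 40·t^3 - 36·t^2 + 18·t - 6. La primitive de l'accélération, avec v(0) = 1, donne la vitesse: v(t) = 10·t^4 - 12·t^3 + 9·t^2 - 6·t + 1. En utilisant v(t) = 10·t^4 - 12·t^3 + 9·t^2 - 6·t + 1 et en substituant t = 3, nous trouvons v = 550.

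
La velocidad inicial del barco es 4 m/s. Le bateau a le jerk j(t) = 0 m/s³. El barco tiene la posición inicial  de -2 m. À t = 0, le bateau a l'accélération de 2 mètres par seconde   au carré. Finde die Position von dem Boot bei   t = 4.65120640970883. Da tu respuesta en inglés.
We must find the antiderivative of our jerk equation j(t) = 0 3 times. Taking ∫j(t)dt and applying a(0) = 2, we find a(t) = 2. Taking ∫a(t)dt and applying v(0) = 4, we find v(t) = 2·t + 4. The antiderivative of velocity is position. Using x(0) = -2, we get x(t) = t^2 + 4·t - 2. From the given position equation x(t) = t^2 + 4·t - 2, we substitute t = 4.65120640970883 to get x = 38.2385467045518.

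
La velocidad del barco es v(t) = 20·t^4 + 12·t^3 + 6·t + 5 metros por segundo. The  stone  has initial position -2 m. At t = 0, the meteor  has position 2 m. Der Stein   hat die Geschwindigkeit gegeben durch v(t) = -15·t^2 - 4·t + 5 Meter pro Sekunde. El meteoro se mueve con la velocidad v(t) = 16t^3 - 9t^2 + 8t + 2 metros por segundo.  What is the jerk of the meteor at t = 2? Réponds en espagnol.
Para resolver esto, necesitamos tomar 2 derivadas de nuestra ecuación de la velocidad v(t) = 16·t^3 - 9·t^2 + 8·t + 2. Tomando d/dt de v(t), encontramos a(t) = 48·t^2 - 18·t + 8. Tomando d/dt de a(t), encontramos j(t) = 96·t - 18. Tenemos la sacudida j(t) = 96·t - 18. Sustituyendo t = 2: j(2) = 174.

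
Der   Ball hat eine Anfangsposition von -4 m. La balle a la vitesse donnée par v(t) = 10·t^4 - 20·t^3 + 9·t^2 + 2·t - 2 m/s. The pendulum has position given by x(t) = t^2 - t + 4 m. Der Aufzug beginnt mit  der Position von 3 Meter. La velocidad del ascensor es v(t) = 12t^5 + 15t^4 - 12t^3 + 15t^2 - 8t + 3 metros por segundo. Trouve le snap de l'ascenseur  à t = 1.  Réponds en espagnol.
Partiendo de la velocidad v(t) = 12·t^5 + 15·t^4 - 12·t^3 + 15·t^2 - 8·t + 3, tomamos 3 derivadas. Derivando la velocidad, obtenemos la aceleración: a(t) = 60·t^4 + 60·t^3 - 36·t^2 + 30·t - 8. Derivando la aceleración, obtenemos la sacudida: j(t) = 240·t^3 + 180·t^2 - 72·t + 30. Derivando la sacudida, obtenemos el snap: s(t) = 720·t^2 + 360·t - 72. Usando s(t) = 720·t^2 + 360·t - 72 y sustituyendo t = 1, encontramos s = 1008.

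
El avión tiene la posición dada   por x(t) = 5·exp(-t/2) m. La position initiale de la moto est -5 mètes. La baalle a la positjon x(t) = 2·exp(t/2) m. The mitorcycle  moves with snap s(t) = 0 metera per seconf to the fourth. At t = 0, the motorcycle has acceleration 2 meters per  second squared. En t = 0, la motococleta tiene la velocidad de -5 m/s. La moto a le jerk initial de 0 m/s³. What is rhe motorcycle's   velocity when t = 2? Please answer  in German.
Wir müssen unsere Gleichung für den Snap s(t) = 0 3-mal integrieren. Das Integral von dem Snap ist der Ruck. Mit j(0) = 0 erhalten wir j(t) = 0. Durch Integration von dem Ruck und Verwendung der Anfangsbedingung a(0) = 2, erhalten wir a(t) = 2. Durch Integration von der Beschleunigung und Verwendung der Anfangsbedingung v(0) = -5, erhalten wir v(t) = 2·t - 5. Mit v(t) = 2·t - 5 und Einsetzen von t = 2, finden wir v = -1.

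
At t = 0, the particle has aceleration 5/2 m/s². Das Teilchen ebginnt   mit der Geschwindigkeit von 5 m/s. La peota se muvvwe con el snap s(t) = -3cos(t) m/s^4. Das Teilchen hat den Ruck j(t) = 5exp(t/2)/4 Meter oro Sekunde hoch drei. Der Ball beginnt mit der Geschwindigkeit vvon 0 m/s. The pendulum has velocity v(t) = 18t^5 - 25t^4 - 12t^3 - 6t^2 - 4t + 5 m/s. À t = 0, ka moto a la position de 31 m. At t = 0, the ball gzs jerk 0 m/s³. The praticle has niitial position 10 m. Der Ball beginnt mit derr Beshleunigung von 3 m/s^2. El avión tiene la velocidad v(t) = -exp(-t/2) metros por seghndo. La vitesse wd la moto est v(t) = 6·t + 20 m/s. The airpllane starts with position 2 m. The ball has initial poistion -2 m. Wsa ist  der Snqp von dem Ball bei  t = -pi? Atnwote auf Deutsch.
Aus der Gleichung für den Snap s(t) = -3·cos(t), setzen wir t = -pi ein und erhalten s = 3.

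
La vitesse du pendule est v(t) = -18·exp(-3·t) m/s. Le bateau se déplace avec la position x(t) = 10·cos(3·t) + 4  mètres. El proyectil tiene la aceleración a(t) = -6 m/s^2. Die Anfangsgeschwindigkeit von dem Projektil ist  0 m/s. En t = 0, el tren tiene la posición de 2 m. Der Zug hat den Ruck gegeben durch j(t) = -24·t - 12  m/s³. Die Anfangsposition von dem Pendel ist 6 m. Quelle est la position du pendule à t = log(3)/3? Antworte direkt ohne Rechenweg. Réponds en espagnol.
x(log(3)/3) = 2.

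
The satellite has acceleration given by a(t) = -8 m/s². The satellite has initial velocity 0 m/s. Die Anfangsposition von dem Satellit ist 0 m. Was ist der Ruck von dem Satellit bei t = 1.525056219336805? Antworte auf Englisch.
We must differentiate our acceleration equation a(t) = -8 1 time. Differentiating acceleration, we get jerk: j(t) = 0. Using j(t) = 0 and substituting t = 1.525056219336805, we find j = 0.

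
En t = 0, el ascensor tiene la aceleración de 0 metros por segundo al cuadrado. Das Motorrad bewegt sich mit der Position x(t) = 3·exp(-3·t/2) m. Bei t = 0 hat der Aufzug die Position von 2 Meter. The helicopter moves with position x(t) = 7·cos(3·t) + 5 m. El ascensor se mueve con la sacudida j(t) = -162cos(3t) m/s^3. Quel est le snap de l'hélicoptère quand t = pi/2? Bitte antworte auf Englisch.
To solve this, we need to take 4 derivatives of our position equation x(t) = 7·cos(3·t) + 5. The derivative of position gives velocity: v(t) = -21·sin(3·t). Differentiating velocity, we get acceleration: a(t) = -63·cos(3·t). Taking d/dt of a(t), we find j(t) = 189·sin(3·t). Taking d/dt of j(t), we find s(t) = 567·cos(3·t). From the given snap equation s(t) = 567·cos(3·t), we substitute t = pi/2 to get s = 0.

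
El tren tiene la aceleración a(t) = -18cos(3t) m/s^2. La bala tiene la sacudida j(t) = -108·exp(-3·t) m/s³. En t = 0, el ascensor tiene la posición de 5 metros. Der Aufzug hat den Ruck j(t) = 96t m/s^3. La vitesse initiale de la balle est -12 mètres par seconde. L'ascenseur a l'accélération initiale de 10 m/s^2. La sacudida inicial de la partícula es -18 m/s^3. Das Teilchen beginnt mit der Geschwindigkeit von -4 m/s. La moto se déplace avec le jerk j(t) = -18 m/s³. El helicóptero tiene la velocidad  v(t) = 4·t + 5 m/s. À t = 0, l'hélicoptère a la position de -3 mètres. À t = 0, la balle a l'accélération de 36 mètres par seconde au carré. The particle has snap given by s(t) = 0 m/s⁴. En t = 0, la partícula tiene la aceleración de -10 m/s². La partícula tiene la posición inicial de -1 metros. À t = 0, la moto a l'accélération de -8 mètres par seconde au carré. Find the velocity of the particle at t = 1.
We need to integrate our snap equation s(t) = 0 3 times. Taking ∫s(t)dt and applying j(0) = -18, we find j(t) = -18. The antiderivative of jerk is acceleration. Using a(0) = -10, we get a(t) = -18·t - 10. The integral of acceleration is velocity. Using v(0) = -4, we get v(t) = -9·t^2 - 10·t - 4. Using v(t) = -9·t^2 - 10·t - 4 and substituting t = 1, we find v = -23.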